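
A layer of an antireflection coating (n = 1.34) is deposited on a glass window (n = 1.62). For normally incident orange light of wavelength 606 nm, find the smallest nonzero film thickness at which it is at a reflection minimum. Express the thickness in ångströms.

At the upper boundary (n = 1.0 to n = 1.34) the reflected ray undergoes a half-wave phase shift.
Ray reflecting at the bottom interface goes from n = 1.34 toward n = 1.62: a half-wave phase shift.
The two reflections carry the same phase change, so no net offset.
For minimum reflection here: 2 n t = (m + ½) λ.
Minimum at m = 0: t = λ / (4 n) = 606 / (4 × 1.34) = 113 nm.

1131 Å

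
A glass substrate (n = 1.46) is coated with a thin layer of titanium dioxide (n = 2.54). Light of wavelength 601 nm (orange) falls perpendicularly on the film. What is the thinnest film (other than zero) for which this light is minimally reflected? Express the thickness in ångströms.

1183 Å

Ray reflecting at the top interface goes from n = 1.0 toward n = 2.54: a half-wave phase shift.
At the lower boundary (n = 2.54 to n = 1.46) the reflected ray undergoes no phase shift.
Net: one phase inversion between the two reflected rays.
For minimum reflection here: 2 n t = m λ.
Minimum nonzero at m = 1: t = λ / (2 n) = 601 / (2 × 2.54) = 118 nm.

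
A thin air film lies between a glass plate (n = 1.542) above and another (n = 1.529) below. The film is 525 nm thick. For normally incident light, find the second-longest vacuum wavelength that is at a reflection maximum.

700 nm

At the upper boundary (n = 1.542 to n = 1.0) the reflected ray undergoes no phase shift.
Bottom surface (1.0 → 1.529): reflection off a higher-index medium gives a half-wave phase shift.
Net: one phase inversion between the two reflected rays.
With one net inversion, constructive interference in reflection requires 2 n t = (m + ½) λ.
λ = 2 n t / (m + ½). The second-longest wavelength is m = 1: λ = 2 × 1.0 × 525 / 1.50 = 700 nm.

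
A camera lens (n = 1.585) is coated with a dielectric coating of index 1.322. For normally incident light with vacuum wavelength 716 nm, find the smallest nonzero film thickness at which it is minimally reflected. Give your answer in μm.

0.135 μm

Ray reflecting at the top interface goes from n = 1.0 toward n = 1.322: a half-wave phase shift.
At the lower boundary (n = 1.322 to n = 1.585) the reflected ray undergoes a half-wave phase shift.
Net: no relative phase inversion (both shifts match).
With no net inversion, destructive interference in reflection requires 2 n t = (m + ½) λ.
Minimum at m = 0: t = λ / (4 n) = 716 / (4 × 1.322) = 135 nm.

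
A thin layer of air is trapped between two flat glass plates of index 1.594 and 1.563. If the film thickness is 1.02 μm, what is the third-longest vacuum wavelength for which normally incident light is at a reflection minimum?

680 nm

Ray reflecting at the top interface goes from n = 1.594 toward n = 1.0: no phase shift.
Ray reflecting at the bottom interface goes from n = 1.0 toward n = 1.563: a half-wave phase shift.
Exactly one π shift → a net half-wave offset.
So the condition for destructive reflection is 2 n t = m λ.
λ = 2 n t / m. The third-longest wavelength is m = 3: λ = 2 × 1.0 × 1020 / 3.00 = 680 nm.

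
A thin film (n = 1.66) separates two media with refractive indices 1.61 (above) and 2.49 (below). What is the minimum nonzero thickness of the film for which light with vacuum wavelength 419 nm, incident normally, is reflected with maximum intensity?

Ray reflecting at the top interface goes from n = 1.61 toward n = 1.66: a half-wave phase shift.
Bottom surface (1.66 → 2.49): reflection off a higher-index medium gives a half-wave phase shift.
Zero or two π shifts → no net half-wave offset.
With no net inversion, constructive interference in reflection requires 2 n t = m λ.
Minimum nonzero at m = 1: t = λ / (2 n) = 419 / (2 × 1.66) = 126 nm.

126 nm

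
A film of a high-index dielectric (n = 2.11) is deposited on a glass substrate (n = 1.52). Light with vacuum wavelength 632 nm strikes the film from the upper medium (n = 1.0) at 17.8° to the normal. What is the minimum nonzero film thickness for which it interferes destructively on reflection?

Top surface (1.0 → 2.11): reflection off a higher-index medium gives a half-wave phase shift.
Ray reflecting at the bottom interface goes from n = 2.11 toward n = 1.52: no phase shift.
The two reflections differ by half a wavelength.
For dark reflection here: 2 n t cos θ_r = m λ.
Snell's law: 1.0 sin 17.8° = 2.11 sin θ_r → sin θ_r = 0.145, cos θ_r = 0.989.
Minimum nonzero at m = 1: t = λ / (2 n cos θ_r) = 632 / (2 × 2.11 × 0.989) = 151 nm.

151 nm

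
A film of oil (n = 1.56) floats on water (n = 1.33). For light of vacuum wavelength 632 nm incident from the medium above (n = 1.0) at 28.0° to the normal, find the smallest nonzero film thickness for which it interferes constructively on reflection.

106 nm

Top surface (1.0 → 1.56): reflection off a higher-index medium gives a half-wave phase shift.
Bottom surface (1.56 → 1.33): reflection off a lower-index medium gives no phase shift.
Net: one phase inversion between the two reflected rays.
So the condition for constructive reflection is 2 n t cos θ_r = (m + ½) λ.
Snell's law: 1.0 sin 28.0° = 1.56 sin θ_r → sin θ_r = 0.301, cos θ_r = 0.954.
Minimum at m = 0: t = λ / (4 n cos θ_r) = 632 / (4 × 1.56 × 0.954) = 106 nm.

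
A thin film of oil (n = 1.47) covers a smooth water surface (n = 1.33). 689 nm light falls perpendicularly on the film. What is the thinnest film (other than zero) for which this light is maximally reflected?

117 nm

Ray reflecting at the top interface goes from n = 1.0 toward n = 1.47: a half-wave phase shift.
Ray reflecting at the bottom interface goes from n = 1.47 toward n = 1.33: no phase shift.
Net: one phase inversion between the two reflected rays.
For bright reflection here: 2 n t = (m + ½) λ.
Minimum at m = 0: t = λ / (4 n) = 689 / (4 × 1.47) = 117 nm.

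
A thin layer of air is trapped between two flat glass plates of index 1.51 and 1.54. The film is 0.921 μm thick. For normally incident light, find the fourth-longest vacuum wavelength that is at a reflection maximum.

526 nm

Ray reflecting at the top interface goes from n = 1.51 toward n = 1.0: no phase shift.
Ray reflecting at the bottom interface goes from n = 1.0 toward n = 1.54: a half-wave phase shift.
Exactly one π shift → a net half-wave offset.
With one net inversion, constructive interference in reflection requires 2 n t = (m + ½) λ.
λ = 2 n t / (m + ½). The fourth-longest wavelength is m = 3: λ = 2 × 1.0 × 921 / 3.50 = 526 nm.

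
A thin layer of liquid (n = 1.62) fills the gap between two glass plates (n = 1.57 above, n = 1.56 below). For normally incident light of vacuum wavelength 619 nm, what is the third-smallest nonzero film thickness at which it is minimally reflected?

Top surface (1.57 → 1.62): reflection off a higher-index medium gives a half-wave phase shift.
At the lower boundary (n = 1.62 to n = 1.56) the reflected ray undergoes no phase shift.
The two reflections differ by half a wavelength.
So the condition for destructive reflection is 2 n t = m λ.
The third-smallest nonzero thickness corresponds to m = 3: t = m λ / (2 n) = 3.00 × 619 / (2 × 1.62) = 573 nm.

573 nm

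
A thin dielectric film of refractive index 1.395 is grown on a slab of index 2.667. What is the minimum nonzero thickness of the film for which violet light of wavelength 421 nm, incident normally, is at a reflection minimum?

Ray reflecting at the top interface goes from n = 1.0 toward n = 1.395: a half-wave phase shift.
Ray reflecting at the bottom interface goes from n = 1.395 toward n = 2.667: a half-wave phase shift.
Zero or two π shifts → no net half-wave offset.
For minimum reflection here: 2 n t = (m + ½) λ.
Minimum at m = 0: t = λ / (4 n) = 421 / (4 × 1.395) = 75.4 nm.

75.4 nm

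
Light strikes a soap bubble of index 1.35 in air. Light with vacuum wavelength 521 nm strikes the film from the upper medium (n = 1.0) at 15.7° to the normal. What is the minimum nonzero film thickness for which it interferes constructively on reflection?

98.5 nm

At the upper boundary (n = 1.0 to n = 1.35) the reflected ray undergoes a half-wave phase shift.
Ray reflecting at the bottom interface goes from n = 1.35 toward n = 1.0: no phase shift.
The two reflections differ by half a wavelength.
So the condition for constructive reflection is 2 n t cos θ_r = (m + ½) λ.
Snell's law: 1.0 sin 15.7° = 1.35 sin θ_r → sin θ_r = 0.200, cos θ_r = 0.980.
Minimum at m = 0: t = λ / (4 n cos θ_r) = 521 / (4 × 1.35 × 0.980) = 98.5 nm.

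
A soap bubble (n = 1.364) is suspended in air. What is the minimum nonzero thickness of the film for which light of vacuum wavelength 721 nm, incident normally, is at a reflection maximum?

Ray reflecting at the top interface goes from n = 1.0 toward n = 1.364: a half-wave phase shift.
Ray reflecting at the bottom interface goes from n = 1.364 toward n = 1.0: no phase shift.
Exactly one π shift → a net half-wave offset.
For strong reflection here: 2 n t = (m + ½) λ.
Minimum at m = 0: t = λ / (4 n) = 721 / (4 × 1.364) = 132 nm.

132 nm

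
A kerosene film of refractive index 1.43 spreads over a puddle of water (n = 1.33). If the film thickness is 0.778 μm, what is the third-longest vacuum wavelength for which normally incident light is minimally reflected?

At the upper boundary (n = 1.0 to n = 1.43) the reflected ray undergoes a half-wave phase shift.
At the lower boundary (n = 1.43 to n = 1.33) the reflected ray undergoes no phase shift.
The two reflections differ by half a wavelength.
So the condition for destructive reflection is 2 n t = m λ.
λ = 2 n t / m. The third-longest wavelength is m = 3: λ = 2 × 1.43 × 778 / 3.00 = 742 nm.

742 nm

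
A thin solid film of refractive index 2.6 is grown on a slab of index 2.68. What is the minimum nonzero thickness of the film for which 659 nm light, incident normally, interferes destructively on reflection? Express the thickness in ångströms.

634 Å

Ray reflecting at the top interface goes from n = 1.0 toward n = 2.6: a half-wave phase shift.
Ray reflecting at the bottom interface goes from n = 2.6 toward n = 2.68: a half-wave phase shift.
Net: no relative phase inversion (both shifts match).
For dark reflection here: 2 n t = (m + ½) λ.
Minimum at m = 0: t = λ / (4 n) = 659 / (4 × 2.6) = 63.4 nm.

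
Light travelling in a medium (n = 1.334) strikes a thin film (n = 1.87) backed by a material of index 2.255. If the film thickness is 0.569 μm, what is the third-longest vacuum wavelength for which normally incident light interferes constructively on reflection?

Ray reflecting at the top interface goes from n = 1.334 toward n = 1.87: a half-wave phase shift.
Ray reflecting at the bottom interface goes from n = 1.87 toward n = 2.255: a half-wave phase shift.
Zero or two π shifts → no net half-wave offset.
For bright reflection here: 2 n t = m λ.
λ = 2 n t / m. The third-longest wavelength is m = 3: λ = 2 × 1.87 × 569 / 3.00 = 709 nm.

709 nm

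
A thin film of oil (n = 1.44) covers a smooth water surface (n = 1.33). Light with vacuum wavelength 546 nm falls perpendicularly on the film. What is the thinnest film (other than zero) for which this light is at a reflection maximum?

94.8 nm

At the upper boundary (n = 1.0 to n = 1.44) the reflected ray undergoes a half-wave phase shift.
At the lower boundary (n = 1.44 to n = 1.33) the reflected ray undergoes no phase shift.
The two reflections differ by half a wavelength.
With one net inversion, constructive interference in reflection requires 2 n t = (m + ½) λ.
Minimum at m = 0: t = λ / (4 n) = 546 / (4 × 1.44) = 94.8 nm.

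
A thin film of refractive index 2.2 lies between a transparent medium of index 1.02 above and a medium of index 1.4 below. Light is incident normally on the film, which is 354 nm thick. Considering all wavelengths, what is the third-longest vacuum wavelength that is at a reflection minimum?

519 nm

Ray reflecting at the top interface goes from n = 1.02 toward n = 2.2: a half-wave phase shift.
Ray reflecting at the bottom interface goes from n = 2.2 toward n = 1.4: no phase shift.
The two reflections differ by half a wavelength.
With one net inversion, destructive interference in reflection requires 2 n t = m λ.
λ = 2 n t / m. The third-longest wavelength is m = 3: λ = 2 × 2.2 × 354 / 3.00 = 519 nm.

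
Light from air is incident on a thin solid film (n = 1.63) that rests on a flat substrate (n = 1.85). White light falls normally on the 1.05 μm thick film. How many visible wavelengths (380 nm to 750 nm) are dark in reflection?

4

At the upper boundary (n = 1.0 to n = 1.63) the reflected ray undergoes a half-wave phase shift.
Bottom surface (1.63 → 1.85): reflection off a higher-index medium gives a half-wave phase shift.
Net: no relative phase inversion (both shifts match).
For weak reflection here: 2 n t = (m + ½) λ.
λ = 2 n t / (m + ½) = 3423 / (m + ½) nm.
m=4: 761 nm (IR); m=5: 622 nm (visible); m=6: 527 nm (visible); m=7: 456 nm (visible); m=8: 403 nm (visible); m=9: 360 nm (UV).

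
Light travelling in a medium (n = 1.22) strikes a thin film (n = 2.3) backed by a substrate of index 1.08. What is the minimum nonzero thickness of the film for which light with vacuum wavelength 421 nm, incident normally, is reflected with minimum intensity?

91.5 nm

Top surface (1.22 → 2.3): reflection off a higher-index medium gives a half-wave phase shift.
Ray reflecting at the bottom interface goes from n = 2.3 toward n = 1.08: no phase shift.
The two reflections differ by half a wavelength.
With one net inversion, destructive interference in reflection requires 2 n t = m λ.
Minimum nonzero at m = 1: t = λ / (2 n) = 421 / (2 × 2.3) = 91.5 nm.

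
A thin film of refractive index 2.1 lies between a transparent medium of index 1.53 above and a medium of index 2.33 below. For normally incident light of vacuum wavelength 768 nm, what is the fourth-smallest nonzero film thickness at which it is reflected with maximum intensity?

At the upper boundary (n = 1.53 to n = 2.1) the reflected ray undergoes a half-wave phase shift.
Bottom surface (2.1 → 2.33): reflection off a higher-index medium gives a half-wave phase shift.
The two reflections carry the same phase change, so no net offset.
With no net inversion, constructive interference in reflection requires 2 n t = m λ.
The fourth-smallest nonzero thickness corresponds to m = 4: t = m λ / (2 n) = 4.00 × 768 / (2 × 2.1) = 731 nm.

731 nm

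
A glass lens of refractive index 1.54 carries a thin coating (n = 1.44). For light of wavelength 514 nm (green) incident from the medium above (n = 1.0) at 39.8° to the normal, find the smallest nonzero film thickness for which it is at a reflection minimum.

99.6 nm

Top surface (1.0 → 1.44): reflection off a higher-index medium gives a half-wave phase shift.
Ray reflecting at the bottom interface goes from n = 1.44 toward n = 1.54: a half-wave phase shift.
Zero or two π shifts → no net half-wave offset.
With no net inversion, destructive interference in reflection requires 2 n t cos θ_r = (m + ½) λ.
Snell's law: 1.0 sin 39.8° = 1.44 sin θ_r → sin θ_r = 0.445, cos θ_r = 0.896.
Minimum at m = 0: t = λ / (4 n cos θ_r) = 514 / (4 × 1.44 × 0.896) = 99.6 nm.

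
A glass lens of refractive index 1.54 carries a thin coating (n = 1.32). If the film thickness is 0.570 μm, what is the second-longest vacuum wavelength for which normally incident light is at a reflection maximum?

752 nm

Top surface (1.0 → 1.32): reflection off a higher-index medium gives a half-wave phase shift.
Bottom surface (1.32 → 1.54): reflection off a higher-index medium gives a half-wave phase shift.
Net: no relative phase inversion (both shifts match).
For strong reflection here: 2 n t = m λ.
λ = 2 n t / m. The second-longest wavelength is m = 2: λ = 2 × 1.32 × 570 / 2.00 = 752 nm.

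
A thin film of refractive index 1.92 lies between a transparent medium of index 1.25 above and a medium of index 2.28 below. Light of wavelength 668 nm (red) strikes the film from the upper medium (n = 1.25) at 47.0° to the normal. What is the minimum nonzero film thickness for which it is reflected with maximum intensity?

198 nm

At the upper boundary (n = 1.25 to n = 1.92) the reflected ray undergoes a half-wave phase shift.
Bottom surface (1.92 → 2.28): reflection off a higher-index medium gives a half-wave phase shift.
The two reflections carry the same phase change, so no net offset.
With no net inversion, constructive interference in reflection requires 2 n t cos θ_r = m λ.
Snell's law: 1.25 sin 47.0° = 1.92 sin θ_r → sin θ_r = 0.476, cos θ_r = 0.879.
Minimum nonzero at m = 1: t = λ / (2 n cos θ_r) = 668 / (2 × 1.92 × 0.879) = 198 nm.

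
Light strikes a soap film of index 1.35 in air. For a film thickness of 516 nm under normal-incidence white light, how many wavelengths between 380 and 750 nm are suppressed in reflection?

At the upper boundary (n = 1.0 to n = 1.35) the reflected ray undergoes a half-wave phase shift.
At the lower boundary (n = 1.35 to n = 1.0) the reflected ray undergoes no phase shift.
Net: one phase inversion between the two reflected rays.
So the condition for destructive reflection is 2 n t = m λ.
λ = 2 n t / m = 1393 / m nm.
m=1: 1393 nm (IR); m=2: 697 nm (visible); m=3: 464 nm (visible); m=4: 348 nm (UV).

2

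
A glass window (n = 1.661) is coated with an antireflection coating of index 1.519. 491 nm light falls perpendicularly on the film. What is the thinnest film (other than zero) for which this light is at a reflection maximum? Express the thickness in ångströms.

Ray reflecting at the top interface goes from n = 1.0 toward n = 1.519: a half-wave phase shift.
Ray reflecting at the bottom interface goes from n = 1.519 toward n = 1.661: a half-wave phase shift.
The two reflections carry the same phase change, so no net offset.
For maximum reflection here: 2 n t = m λ.
Minimum nonzero at m = 1: t = λ / (2 n) = 491 / (2 × 1.519) = 162 nm.

1616 Å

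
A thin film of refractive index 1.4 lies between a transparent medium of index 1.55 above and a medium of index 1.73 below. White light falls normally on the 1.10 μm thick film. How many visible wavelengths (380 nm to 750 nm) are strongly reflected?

4

At the upper boundary (n = 1.55 to n = 1.4) the reflected ray undergoes no phase shift.
Ray reflecting at the bottom interface goes from n = 1.4 toward n = 1.73: a half-wave phase shift.
Net: one phase inversion between the two reflected rays.
For maximum reflection here: 2 n t = (m + ½) λ.
λ = 2 n t / (m + ½) = 3080 / (m + ½) nm.
m=3: 880 nm (IR); m=4: 684 nm (visible); m=5: 560 nm (visible); m=6: 474 nm (visible); m=7: 411 nm (visible); m=8: 362 nm (UV).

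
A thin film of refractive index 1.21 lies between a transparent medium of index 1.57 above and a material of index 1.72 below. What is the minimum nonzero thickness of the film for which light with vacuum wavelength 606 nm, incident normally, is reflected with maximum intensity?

Ray reflecting at the top interface goes from n = 1.57 toward n = 1.21: no phase shift.
At the lower boundary (n = 1.21 to n = 1.72) the reflected ray undergoes a half-wave phase shift.
The two reflections differ by half a wavelength.
With one net inversion, constructive interference in reflection requires 2 n t = (m + ½) λ.
Minimum at m = 0: t = λ / (4 n) = 606 / (4 × 1.21) = 125 nm.

125 nm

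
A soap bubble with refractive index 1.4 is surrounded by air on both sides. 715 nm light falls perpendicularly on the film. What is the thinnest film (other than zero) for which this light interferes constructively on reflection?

Ray reflecting at the top interface goes from n = 1.0 toward n = 1.4: a half-wave phase shift.
At the lower boundary (n = 1.4 to n = 1.0) the reflected ray undergoes no phase shift.
The two reflections differ by half a wavelength.
For maximum reflection here: 2 n t = (m + ½) λ.
Minimum at m = 0: t = λ / (4 n) = 715 / (4 × 1.4) = 128 nm.

128 nm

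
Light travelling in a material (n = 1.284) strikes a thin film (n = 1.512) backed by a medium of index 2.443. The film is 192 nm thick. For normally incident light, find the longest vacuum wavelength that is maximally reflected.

Top surface (1.284 → 1.512): reflection off a higher-index medium gives a half-wave phase shift.
Bottom surface (1.512 → 2.443): reflection off a higher-index medium gives a half-wave phase shift.
Net: no relative phase inversion (both shifts match).
For maximum reflection here: 2 n t = m λ.
λ = 2 n t / m. The longest wavelength is m = 1: λ = 2 × 1.512 × 192 / 1.00 = 581 nm.

581 nm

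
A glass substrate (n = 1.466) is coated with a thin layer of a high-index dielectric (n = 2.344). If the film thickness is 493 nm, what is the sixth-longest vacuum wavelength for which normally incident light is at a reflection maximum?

420 nm

Ray reflecting at the top interface goes from n = 1.0 toward n = 2.344: a half-wave phase shift.
At the lower boundary (n = 2.344 to n = 1.466) the reflected ray undergoes no phase shift.
The two reflections differ by half a wavelength.
For bright reflection here: 2 n t = (m + ½) λ.
λ = 2 n t / (m + ½). The sixth-longest wavelength is m = 5: λ = 2 × 2.344 × 493 / 5.50 = 420 nm.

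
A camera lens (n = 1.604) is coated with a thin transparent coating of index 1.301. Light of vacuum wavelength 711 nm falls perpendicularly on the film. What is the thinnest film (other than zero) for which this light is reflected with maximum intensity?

Ray reflecting at the top interface goes from n = 1.0 toward n = 1.301: a half-wave phase shift.
Bottom surface (1.301 → 1.604): reflection off a higher-index medium gives a half-wave phase shift.
Zero or two π shifts → no net half-wave offset.
With no net inversion, constructive interference in reflection requires 2 n t = m λ.
Minimum nonzero at m = 1: t = λ / (2 n) = 711 / (2 × 1.301) = 273 nm.

273 nm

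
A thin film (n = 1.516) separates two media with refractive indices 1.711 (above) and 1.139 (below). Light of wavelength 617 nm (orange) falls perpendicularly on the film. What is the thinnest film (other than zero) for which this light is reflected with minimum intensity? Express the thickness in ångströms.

Ray reflecting at the top interface goes from n = 1.711 toward n = 1.516: no phase shift.
Bottom surface (1.516 → 1.139): reflection off a lower-index medium gives no phase shift.
Net: no relative phase inversion (both shifts match).
So the condition for destructive reflection is 2 n t = (m + ½) λ.
Minimum at m = 0: t = λ / (4 n) = 617 / (4 × 1.516) = 102 nm.

1017 Å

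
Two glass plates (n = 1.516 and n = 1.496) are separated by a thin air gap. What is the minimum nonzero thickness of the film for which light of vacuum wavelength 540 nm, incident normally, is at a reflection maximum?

At the upper boundary (n = 1.516 to n = 1.0) the reflected ray undergoes no phase shift.
Ray reflecting at the bottom interface goes from n = 1.0 toward n = 1.496: a half-wave phase shift.
The two reflections differ by half a wavelength.
So the condition for constructive reflection is 2 n t = (m + ½) λ.
Minimum at m = 0: t = λ / (4 n) = 540 / (4 × 1.0) = 135 nm.

135 nm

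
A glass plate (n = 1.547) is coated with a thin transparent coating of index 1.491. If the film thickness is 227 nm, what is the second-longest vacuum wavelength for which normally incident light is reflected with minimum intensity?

451 nm

Top surface (1.0 → 1.491): reflection off a higher-index medium gives a half-wave phase shift.
Bottom surface (1.491 → 1.547): reflection off a higher-index medium gives a half-wave phase shift.
Net: no relative phase inversion (both shifts match).
With no net inversion, destructive interference in reflection requires 2 n t = (m + ½) λ.
λ = 2 n t / (m + ½). The second-longest wavelength is m = 1: λ = 2 × 1.491 × 227 / 1.50 = 451 nm.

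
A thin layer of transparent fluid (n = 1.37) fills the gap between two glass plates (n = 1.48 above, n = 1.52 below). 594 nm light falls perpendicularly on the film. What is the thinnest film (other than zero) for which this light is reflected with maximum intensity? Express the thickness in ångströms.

At the upper boundary (n = 1.48 to n = 1.37) the reflected ray undergoes no phase shift.
Ray reflecting at the bottom interface goes from n = 1.37 toward n = 1.52: a half-wave phase shift.
The two reflections differ by half a wavelength.
So the condition for constructive reflection is 2 n t = (m + ½) λ.
Minimum at m = 0: t = λ / (4 n) = 594 / (4 × 1.37) = 108 nm.

1084 Å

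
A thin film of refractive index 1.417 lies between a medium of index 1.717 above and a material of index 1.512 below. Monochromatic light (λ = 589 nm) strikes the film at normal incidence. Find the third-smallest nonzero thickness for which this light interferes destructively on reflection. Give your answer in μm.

Ray reflecting at the top interface goes from n = 1.717 toward n = 1.417: no phase shift.
Bottom surface (1.417 → 1.512): reflection off a higher-index medium gives a half-wave phase shift.
Exactly one π shift → a net half-wave offset.
So the condition for destructive reflection is 2 n t = m λ.
The third-smallest nonzero thickness corresponds to m = 3: t = m λ / (2 n) = 3.00 × 589 / (2 × 1.417) = 624 nm.

0.624 μm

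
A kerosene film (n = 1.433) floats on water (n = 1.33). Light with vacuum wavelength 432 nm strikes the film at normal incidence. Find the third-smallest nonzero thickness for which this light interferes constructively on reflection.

Ray reflecting at the top interface goes from n = 1.0 toward n = 1.433: a half-wave phase shift.
At the lower boundary (n = 1.433 to n = 1.33) the reflected ray undergoes no phase shift.
Net: one phase inversion between the two reflected rays.
For strong reflection here: 2 n t = (m + ½) λ.
The third-smallest nonzero thickness corresponds to m = 2: t = (m + ½) λ / (2 n) = 2.50 × 432 / (2 × 1.433) = 377 nm.

377 nm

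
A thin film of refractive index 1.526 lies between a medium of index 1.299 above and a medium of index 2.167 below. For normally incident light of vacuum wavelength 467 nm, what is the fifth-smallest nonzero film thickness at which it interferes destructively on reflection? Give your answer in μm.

Top surface (1.299 → 1.526): reflection off a higher-index medium gives a half-wave phase shift.
At the lower boundary (n = 1.526 to n = 2.167) the reflected ray undergoes a half-wave phase shift.
Zero or two π shifts → no net half-wave offset.
For weak reflection here: 2 n t = (m + ½) λ.
The fifth-smallest nonzero thickness corresponds to m = 4: t = (m + ½) λ / (2 n) = 4.50 × 467 / (2 × 1.526) = 689 nm.

0.689 μm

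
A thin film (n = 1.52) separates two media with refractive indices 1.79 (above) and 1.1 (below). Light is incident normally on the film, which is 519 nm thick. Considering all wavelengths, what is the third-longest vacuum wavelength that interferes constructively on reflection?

526 nm

Ray reflecting at the top interface goes from n = 1.79 toward n = 1.52: no phase shift.
Ray reflecting at the bottom interface goes from n = 1.52 toward n = 1.1: no phase shift.
Zero or two π shifts → no net half-wave offset.
With no net inversion, constructive interference in reflection requires 2 n t = m λ.
λ = 2 n t / m. The third-longest wavelength is m = 3: λ = 2 × 1.52 × 519 / 3.00 = 526 nm.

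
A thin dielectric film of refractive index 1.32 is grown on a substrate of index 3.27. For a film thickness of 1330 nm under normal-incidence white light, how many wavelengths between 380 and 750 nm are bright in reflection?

Top surface (1.0 → 1.32): reflection off a higher-index medium gives a half-wave phase shift.
Ray reflecting at the bottom interface goes from n = 1.32 toward n = 3.27: a half-wave phase shift.
Net: no relative phase inversion (both shifts match).
So the condition for constructive reflection is 2 n t = m λ.
λ = 2 n t / m = 3511 / m nm.
m=4: 878 nm (IR); m=5: 702 nm (visible); m=6: 585 nm (visible); m=7: 502 nm (visible); m=8: 439 nm (visible); m=9: 390 nm (visible); m=10: 351 nm (UV).

5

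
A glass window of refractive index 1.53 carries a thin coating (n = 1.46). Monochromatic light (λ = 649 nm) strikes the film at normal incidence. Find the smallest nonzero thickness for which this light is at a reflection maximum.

Ray reflecting at the top interface goes from n = 1.0 toward n = 1.46: a half-wave phase shift.
Bottom surface (1.46 → 1.53): reflection off a higher-index medium gives a half-wave phase shift.
The two reflections carry the same phase change, so no net offset.
So the condition for constructive reflection is 2 n t = m λ.
The smallest nonzero thickness corresponds to m = 1: t = m λ / (2 n) = 1.00 × 649 / (2 × 1.46) = 222 nm.

222 nm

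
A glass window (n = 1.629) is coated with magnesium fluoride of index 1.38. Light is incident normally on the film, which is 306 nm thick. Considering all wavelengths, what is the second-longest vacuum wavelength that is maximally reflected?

422 nm

Top surface (1.0 → 1.38): reflection off a higher-index medium gives a half-wave phase shift.
Bottom surface (1.38 → 1.629): reflection off a higher-index medium gives a half-wave phase shift.
Zero or two π shifts → no net half-wave offset.
So the condition for constructive reflection is 2 n t = m λ.
λ = 2 n t / m. The second-longest wavelength is m = 2: λ = 2 × 1.38 × 306 / 2.00 = 422 nm.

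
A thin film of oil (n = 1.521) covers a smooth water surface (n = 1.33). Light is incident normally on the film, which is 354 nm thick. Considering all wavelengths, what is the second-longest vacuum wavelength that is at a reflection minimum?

Top surface (1.0 → 1.521): reflection off a higher-index medium gives a half-wave phase shift.
At the lower boundary (n = 1.521 to n = 1.33) the reflected ray undergoes no phase shift.
The two reflections differ by half a wavelength.
With one net inversion, destructive interference in reflection requires 2 n t = m λ.
λ = 2 n t / m. The second-longest wavelength is m = 2: λ = 2 × 1.521 × 354 / 2.00 = 538 nm.

538 nm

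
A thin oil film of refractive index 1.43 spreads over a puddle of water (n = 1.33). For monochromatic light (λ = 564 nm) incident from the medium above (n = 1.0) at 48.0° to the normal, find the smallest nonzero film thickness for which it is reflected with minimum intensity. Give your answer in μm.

Top surface (1.0 → 1.43): reflection off a higher-index medium gives a half-wave phase shift.
At the lower boundary (n = 1.43 to n = 1.33) the reflected ray undergoes no phase shift.
Net: one phase inversion between the two reflected rays.
With one net inversion, destructive interference in reflection requires 2 n t cos θ_r = m λ.
Snell's law: 1.0 sin 48.0° = 1.43 sin θ_r → sin θ_r = 0.520, cos θ_r = 0.854.
Minimum nonzero at m = 1: t = λ / (2 n cos θ_r) = 564 / (2 × 1.43 × 0.854) = 231 nm.

0.231 μm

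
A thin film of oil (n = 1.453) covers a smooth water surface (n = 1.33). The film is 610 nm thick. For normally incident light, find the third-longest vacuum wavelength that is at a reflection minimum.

At the upper boundary (n = 1.0 to n = 1.453) the reflected ray undergoes a half-wave phase shift.
Bottom surface (1.453 → 1.33): reflection off a lower-index medium gives no phase shift.
The two reflections differ by half a wavelength.
With one net inversion, destructive interference in reflection requires 2 n t = m λ.
λ = 2 n t / m. The third-longest wavelength is m = 3: λ = 2 × 1.453 × 610 / 3.00 = 591 nm.

591 nm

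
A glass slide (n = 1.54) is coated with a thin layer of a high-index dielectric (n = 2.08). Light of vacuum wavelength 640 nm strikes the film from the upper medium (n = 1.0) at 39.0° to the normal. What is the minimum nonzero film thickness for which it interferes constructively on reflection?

Ray reflecting at the top interface goes from n = 1.0 toward n = 2.08: a half-wave phase shift.
Bottom surface (2.08 → 1.54): reflection off a lower-index medium gives no phase shift.
Net: one phase inversion between the two reflected rays.
So the condition for constructive reflection is 2 n t cos θ_r = (m + ½) λ.
Snell's law: 1.0 sin 39.0° = 2.08 sin θ_r → sin θ_r = 0.303, cos θ_r = 0.953.
Minimum at m = 0: t = λ / (4 n cos θ_r) = 640 / (4 × 2.08 × 0.953) = 80.7 nm.

80.7 nm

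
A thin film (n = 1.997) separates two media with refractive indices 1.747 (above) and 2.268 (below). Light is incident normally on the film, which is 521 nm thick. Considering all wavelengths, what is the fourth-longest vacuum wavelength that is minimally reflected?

Top surface (1.747 → 1.997): reflection off a higher-index medium gives a half-wave phase shift.
At the lower boundary (n = 1.997 to n = 2.268) the reflected ray undergoes a half-wave phase shift.
The two reflections carry the same phase change, so no net offset.
So the condition for destructive reflection is 2 n t = (m + ½) λ.
λ = 2 n t / (m + ½). The fourth-longest wavelength is m = 3: λ = 2 × 1.997 × 521 / 3.50 = 595 nm.

595 nm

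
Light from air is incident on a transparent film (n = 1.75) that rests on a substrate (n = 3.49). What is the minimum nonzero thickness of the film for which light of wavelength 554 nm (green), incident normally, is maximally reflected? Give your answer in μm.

0.158 μm

Ray reflecting at the top interface goes from n = 1.0 toward n = 1.75: a half-wave phase shift.
Bottom surface (1.75 → 3.49): reflection off a higher-index medium gives a half-wave phase shift.
The two reflections carry the same phase change, so no net offset.
For strong reflection here: 2 n t = m λ.
Minimum nonzero at m = 1: t = λ / (2 n) = 554 / (2 × 1.75) = 158 nm.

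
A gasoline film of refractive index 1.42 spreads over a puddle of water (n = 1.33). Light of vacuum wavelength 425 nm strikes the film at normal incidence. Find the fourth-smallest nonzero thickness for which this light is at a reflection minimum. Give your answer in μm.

Ray reflecting at the top interface goes from n = 1.0 toward n = 1.42: a half-wave phase shift.
Bottom surface (1.42 → 1.33): reflection off a lower-index medium gives no phase shift.
Net: one phase inversion between the two reflected rays.
For minimum reflection here: 2 n t = m λ.
The fourth-smallest nonzero thickness corresponds to m = 4: t = m λ / (2 n) = 4.00 × 425 / (2 × 1.42) = 599 nm.

0.599 μm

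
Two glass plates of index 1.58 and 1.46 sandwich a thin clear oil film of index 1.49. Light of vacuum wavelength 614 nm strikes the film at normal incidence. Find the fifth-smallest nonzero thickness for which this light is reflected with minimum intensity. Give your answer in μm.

Ray reflecting at the top interface goes from n = 1.58 toward n = 1.49: no phase shift.
Ray reflecting at the bottom interface goes from n = 1.49 toward n = 1.46: no phase shift.
Zero or two π shifts → no net half-wave offset.
With no net inversion, destructive interference in reflection requires 2 n t = (m + ½) λ.
The fifth-smallest nonzero thickness corresponds to m = 4: t = (m + ½) λ / (2 n) = 4.50 × 614 / (2 × 1.49) = 927 nm.

0.927 μm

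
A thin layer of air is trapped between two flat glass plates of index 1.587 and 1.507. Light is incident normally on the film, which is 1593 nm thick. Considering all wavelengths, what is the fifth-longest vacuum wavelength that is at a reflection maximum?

Ray reflecting at the top interface goes from n = 1.587 toward n = 1.0: no phase shift.
Bottom surface (1.0 → 1.507): reflection off a higher-index medium gives a half-wave phase shift.
Net: one phase inversion between the two reflected rays.
With one net inversion, constructive interference in reflection requires 2 n t = (m + ½) λ.
λ = 2 n t / (m + ½). The fifth-longest wavelength is m = 4: λ = 2 × 1.0 × 1593 / 4.50 = 708 nm.

708 nm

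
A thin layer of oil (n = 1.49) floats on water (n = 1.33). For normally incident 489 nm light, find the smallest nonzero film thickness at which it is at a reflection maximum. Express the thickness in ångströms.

820 Å

Ray reflecting at the top interface goes from n = 1.0 toward n = 1.49: a half-wave phase shift.
Ray reflecting at the bottom interface goes from n = 1.49 toward n = 1.33: no phase shift.
Exactly one π shift → a net half-wave offset.
For maximum reflection here: 2 n t = (m + ½) λ.
Minimum at m = 0: t = λ / (4 n) = 489 / (4 × 1.49) = 82.0 nm.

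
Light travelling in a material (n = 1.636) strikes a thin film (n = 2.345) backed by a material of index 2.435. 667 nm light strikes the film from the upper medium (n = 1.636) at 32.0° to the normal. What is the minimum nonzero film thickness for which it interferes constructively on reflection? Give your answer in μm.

Ray reflecting at the top interface goes from n = 1.636 toward n = 2.345: a half-wave phase shift.
At the lower boundary (n = 2.345 to n = 2.435) the reflected ray undergoes a half-wave phase shift.
Zero or two π shifts → no net half-wave offset.
With no net inversion, constructive interference in reflection requires 2 n t cos θ_r = m λ.
Snell's law: 1.636 sin 32.0° = 2.345 sin θ_r → sin θ_r = 0.370, cos θ_r = 0.929.
Minimum nonzero at m = 1: t = λ / (2 n cos θ_r) = 667 / (2 × 2.345 × 0.929) = 153 nm.

0.153 μm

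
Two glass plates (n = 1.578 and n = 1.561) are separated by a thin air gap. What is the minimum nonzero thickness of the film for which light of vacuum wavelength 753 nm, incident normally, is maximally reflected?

Ray reflecting at the top interface goes from n = 1.578 toward n = 1.0: no phase shift.
At the lower boundary (n = 1.0 to n = 1.561) the reflected ray undergoes a half-wave phase shift.
Net: one phase inversion between the two reflected rays.
With one net inversion, constructive interference in reflection requires 2 n t = (m + ½) λ.
Minimum at m = 0: t = λ / (4 n) = 753 / (4 × 1.0) = 188 nm.

188 nm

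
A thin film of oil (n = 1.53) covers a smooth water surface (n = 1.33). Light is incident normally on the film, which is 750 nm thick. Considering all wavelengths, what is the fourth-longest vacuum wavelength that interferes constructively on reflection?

656 nm

At the upper boundary (n = 1.0 to n = 1.53) the reflected ray undergoes a half-wave phase shift.
At the lower boundary (n = 1.53 to n = 1.33) the reflected ray undergoes no phase shift.
Exactly one π shift → a net half-wave offset.
So the condition for constructive reflection is 2 n t = (m + ½) λ.
λ = 2 n t / (m + ½). The fourth-longest wavelength is m = 3: λ = 2 × 1.53 × 750 / 3.50 = 656 nm.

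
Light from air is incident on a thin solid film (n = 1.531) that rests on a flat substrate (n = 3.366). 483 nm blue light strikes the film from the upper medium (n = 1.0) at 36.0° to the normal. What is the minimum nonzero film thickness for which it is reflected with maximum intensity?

Top surface (1.0 → 1.531): reflection off a higher-index medium gives a half-wave phase shift.
Ray reflecting at the bottom interface goes from n = 1.531 toward n = 3.366: a half-wave phase shift.
Net: no relative phase inversion (both shifts match).
So the condition for constructive reflection is 2 n t cos θ_r = m λ.
Snell's law: 1.0 sin 36.0° = 1.531 sin θ_r → sin θ_r = 0.384, cos θ_r = 0.923.
Minimum nonzero at m = 1: t = λ / (2 n cos θ_r) = 483 / (2 × 1.531 × 0.923) = 171 nm.

171 nm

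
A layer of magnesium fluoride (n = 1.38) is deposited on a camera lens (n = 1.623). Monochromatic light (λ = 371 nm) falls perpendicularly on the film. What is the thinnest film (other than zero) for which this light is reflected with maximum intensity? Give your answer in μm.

Ray reflecting at the top interface goes from n = 1.0 toward n = 1.38: a half-wave phase shift.
At the lower boundary (n = 1.38 to n = 1.623) the reflected ray undergoes a half-wave phase shift.
Zero or two π shifts → no net half-wave offset.
For maximum reflection here: 2 n t = m λ.
Minimum nonzero at m = 1: t = λ / (2 n) = 371 / (2 × 1.38) = 134 nm.

0.134 μm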